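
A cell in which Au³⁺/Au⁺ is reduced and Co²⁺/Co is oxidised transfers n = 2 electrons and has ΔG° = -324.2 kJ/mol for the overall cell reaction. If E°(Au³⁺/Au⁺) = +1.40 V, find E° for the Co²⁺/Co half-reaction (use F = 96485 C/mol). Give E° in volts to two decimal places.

-0.28 V

E°cell = −ΔG°/(nF) = −(-324.2×10³)/((2)(96485)) = +1.680 V.
Since Au³⁺/Au⁺ is the cathode and Co²⁺/Co the anode, E°cell = E°(Au³⁺/Au⁺) − E°(Co²⁺/Co).
So E°(Co²⁺/Co) = E°(Au³⁺/Au⁺) − E°cell = (+1.40) − (+1.680) = -0.28 V.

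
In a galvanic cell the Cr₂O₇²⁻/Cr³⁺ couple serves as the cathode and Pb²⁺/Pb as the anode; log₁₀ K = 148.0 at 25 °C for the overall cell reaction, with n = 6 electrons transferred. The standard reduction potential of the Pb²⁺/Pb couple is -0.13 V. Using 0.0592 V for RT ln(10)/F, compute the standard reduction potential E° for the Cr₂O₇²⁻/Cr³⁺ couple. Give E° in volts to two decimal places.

E°cell = (0.0592/n)·log K = (0.0592/6)(148.0) = +1.460 V.
Since Cr₂O₇²⁻/Cr³⁺ is the cathode and Pb²⁺/Pb the anode, E°cell = E°(Cr₂O₇²⁻/Cr³⁺) − E°(Pb²⁺/Pb).
So E°(Cr₂O₇²⁻/Cr³⁺) = E°cell + E°(Pb²⁺/Pb) = +1.460 + (-0.13) = +1.33 V.

+1.33 V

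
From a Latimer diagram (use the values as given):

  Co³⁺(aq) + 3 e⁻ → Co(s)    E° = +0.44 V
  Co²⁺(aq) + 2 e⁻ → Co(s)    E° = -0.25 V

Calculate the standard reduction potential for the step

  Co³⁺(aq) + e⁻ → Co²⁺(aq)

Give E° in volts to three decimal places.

+1.820 V

Sequential free energies add, so n₃E°₃ = n₁E°₁ + n₂E°₂.
With n₃ = 3, and the known step contributing 2×(-0.25) V, the unknown satisfies 1·E° = 3×(+0.44) − 2×(-0.25) = +1.820.
E° = +1.820 / 1 = +1.820 V.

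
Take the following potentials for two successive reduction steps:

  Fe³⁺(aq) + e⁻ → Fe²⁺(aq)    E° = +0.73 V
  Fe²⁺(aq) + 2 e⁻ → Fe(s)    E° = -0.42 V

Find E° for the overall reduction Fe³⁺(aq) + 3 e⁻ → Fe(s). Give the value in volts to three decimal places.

Since ΔG° = −nFE° is additive over sequential reductions, n₃E°₃ = n₁E°₁ + n₂E°₂.
E°₃ = (1×+0.73 + 2×-0.42) / 3 = (-0.110) / 3 = -0.037 V.

-0.037 V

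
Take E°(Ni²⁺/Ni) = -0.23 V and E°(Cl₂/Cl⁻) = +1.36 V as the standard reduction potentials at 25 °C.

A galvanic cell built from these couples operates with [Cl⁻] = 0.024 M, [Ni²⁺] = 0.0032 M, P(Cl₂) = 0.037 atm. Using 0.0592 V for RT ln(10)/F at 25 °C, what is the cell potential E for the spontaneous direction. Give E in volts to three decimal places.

+1.717 V

Cl₂/Cl⁻ is the cathode (higher E°), Ni²⁺/Ni the anode: E°cell = +1.36 − (-0.23) = +1.59 V, n = 2.
Overall: Cl₂(g) + Ni(s) → 2 Cl⁻(aq) + Ni²⁺(aq)
Q = [Cl⁻]^2·[Ni²⁺] / (P(Cl₂)); log Q = -4.303.
E = E° − (0.0592/n) log Q = +1.59 − (0.0592/2)(-4.303) = +1.717 V.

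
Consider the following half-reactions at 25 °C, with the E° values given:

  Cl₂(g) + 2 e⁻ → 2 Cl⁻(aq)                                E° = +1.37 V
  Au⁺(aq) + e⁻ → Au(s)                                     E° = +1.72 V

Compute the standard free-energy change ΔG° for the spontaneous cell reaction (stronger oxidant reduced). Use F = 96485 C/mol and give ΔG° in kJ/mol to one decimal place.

Au⁺/Au (E° = +1.72 V) is the cathode; Cl₂/Cl⁻ (E° = +1.37 V) is the anode, so E°cell = +0.35 V.
Balancing electrons gives n = 2 (lcm of 1 and 2).
ΔG° = −nFE° = −(2)(96485)(+0.35) = -67,540 J = -67.5 kJ/mol.

-67.5 kJ/mol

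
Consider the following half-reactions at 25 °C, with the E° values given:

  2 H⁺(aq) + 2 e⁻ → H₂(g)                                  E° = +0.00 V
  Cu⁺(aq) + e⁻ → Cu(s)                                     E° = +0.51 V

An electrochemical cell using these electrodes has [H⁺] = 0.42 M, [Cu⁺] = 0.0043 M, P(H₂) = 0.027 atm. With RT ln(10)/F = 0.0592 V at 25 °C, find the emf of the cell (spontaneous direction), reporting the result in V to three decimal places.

Cu⁺/Cu is the cathode (higher E°), H⁺/H₂ the anode: E°cell = +0.51 − (+0.00) = +0.51 V, n = 2.
Overall: 2 Cu⁺(aq) + H₂(g) → 2 Cu(s) + 2 H⁺(aq)
Q = [H⁺]^2 / ([Cu⁺]^2·P(H₂)); log Q = 5.548.
E = E° − (0.0592/n) log Q = +0.51 − (0.0592/2)(5.548) = +0.346 V.

+0.346 V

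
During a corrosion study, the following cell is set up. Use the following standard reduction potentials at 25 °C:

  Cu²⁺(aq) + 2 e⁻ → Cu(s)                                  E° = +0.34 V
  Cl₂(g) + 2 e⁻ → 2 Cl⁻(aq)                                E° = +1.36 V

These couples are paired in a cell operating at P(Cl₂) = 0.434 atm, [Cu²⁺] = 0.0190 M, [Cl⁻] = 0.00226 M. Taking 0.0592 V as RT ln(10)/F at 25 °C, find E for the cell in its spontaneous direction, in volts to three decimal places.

Cl₂/Cl⁻ is the cathode (higher E°), Cu²⁺/Cu the anode: E°cell = +1.36 − (+0.34) = +1.02 V, n = 2.
Overall: Cl₂(g) + Cu(s) → 2 Cl⁻(aq) + Cu²⁺(aq)
Q = [Cl⁻]^2·[Cu²⁺] / (P(Cl₂)); log Q = -6.651.
E = E° − (0.0592/n) log Q = +1.02 − (0.0592/2)(-6.651) = +1.217 V.

+1.217 V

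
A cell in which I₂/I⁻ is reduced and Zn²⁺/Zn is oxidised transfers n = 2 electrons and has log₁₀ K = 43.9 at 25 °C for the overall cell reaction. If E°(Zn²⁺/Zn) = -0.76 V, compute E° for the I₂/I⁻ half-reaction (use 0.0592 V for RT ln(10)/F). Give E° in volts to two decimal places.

+0.54 V

E°cell = (0.0592/n)·log K = (0.0592/2)(43.9) = +1.299 V.
Since I₂/I⁻ is the cathode and Zn²⁺/Zn the anode, E°cell = E°(I₂/I⁻) − E°(Zn²⁺/Zn).
So E°(I₂/I⁻) = E°cell + E°(Zn²⁺/Zn) = +1.299 + (-0.76) = +0.54 V.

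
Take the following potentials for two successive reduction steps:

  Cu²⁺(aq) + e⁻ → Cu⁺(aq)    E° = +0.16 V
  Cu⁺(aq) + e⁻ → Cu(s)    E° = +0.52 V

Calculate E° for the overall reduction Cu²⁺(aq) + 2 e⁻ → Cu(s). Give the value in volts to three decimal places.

+0.340 V

Standard free energies of sequential steps add: ΔG°₃ = ΔG°₁ + ΔG°₂, so n₃E°₃ = n₁E°₁ + n₂E°₂.
E°₃ = (1×+0.16 + 1×+0.52) / 2 = (+0.680) / 2 = +0.340 V.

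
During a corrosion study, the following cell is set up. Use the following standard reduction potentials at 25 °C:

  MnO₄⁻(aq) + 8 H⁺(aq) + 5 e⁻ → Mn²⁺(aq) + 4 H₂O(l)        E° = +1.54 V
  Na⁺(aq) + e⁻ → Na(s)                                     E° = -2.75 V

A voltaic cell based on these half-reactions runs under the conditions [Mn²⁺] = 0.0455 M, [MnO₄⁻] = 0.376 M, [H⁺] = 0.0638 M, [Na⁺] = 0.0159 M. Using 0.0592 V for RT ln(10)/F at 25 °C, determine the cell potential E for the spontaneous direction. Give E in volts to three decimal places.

+4.294 V

MnO₄⁻/Mn²⁺ is the cathode (higher E°), Na⁺/Na the anode: E°cell = +1.54 − (-2.75) = +4.29 V, n = 5.
Overall: MnO₄⁻(aq) + 8 H⁺(aq) + 5 Na(s) → Mn²⁺(aq) + 4 H₂O(l) + 5 Na⁺(aq)
Q = [Mn²⁺]·[Na⁺]^5 / ([MnO₄⁻]·[H⁺]^8); log Q = -0.349.
E = E° − (0.0592/n) log Q = +4.29 − (0.0592/5)(-0.349) = +4.294 V.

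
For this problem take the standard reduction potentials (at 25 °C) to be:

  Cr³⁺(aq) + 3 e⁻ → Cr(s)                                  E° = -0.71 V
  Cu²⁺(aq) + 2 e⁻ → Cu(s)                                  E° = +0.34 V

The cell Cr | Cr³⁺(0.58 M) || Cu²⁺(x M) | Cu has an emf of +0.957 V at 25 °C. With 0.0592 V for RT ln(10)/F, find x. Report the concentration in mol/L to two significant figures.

Cu²⁺/Cu is the cathode, Cr³⁺/Cr the anode: E°cell = +1.05 V, n = 6.
Overall reaction: 3 Cu²⁺(aq) + 2 Cr(s) → 3 Cu(s) + 2 Cr³⁺(aq); Q = [Cr³⁺]^2/[Cu²⁺]^3.
From E = E° − (0.0592/n) log Q: log Q = (E° − E)·n/0.0592 = (+1.05 − (+0.957))·6/0.0592 = 9.4257.
So 3·log[Cu²⁺] = 2·log(0.58) − log Q = -0.4731 − (9.4257) = -9.8988; log[Cu²⁺] = -9.8988 / 3 = -3.2996; [Cu²⁺] = 10^(-3.2996) ≈ 0.00050 M.

0.00050 M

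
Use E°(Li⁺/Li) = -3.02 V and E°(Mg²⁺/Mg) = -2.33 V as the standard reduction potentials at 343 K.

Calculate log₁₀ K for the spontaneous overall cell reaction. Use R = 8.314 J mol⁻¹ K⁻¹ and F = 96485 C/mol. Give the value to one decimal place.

Cathode: Mg²⁺/Mg; anode: Li⁺/Li. E°cell = (-2.33) − (-3.02) = +0.69 V, with n = 2.
ΔG° = −nFE° = −RT ln K, so ln K = nFE°/(RT) = (2)(96485)(+0.69) / ((8.314)(343)) = 46.691.
log₁₀ K = 46.691 / ln 10 = 20.3.

20.3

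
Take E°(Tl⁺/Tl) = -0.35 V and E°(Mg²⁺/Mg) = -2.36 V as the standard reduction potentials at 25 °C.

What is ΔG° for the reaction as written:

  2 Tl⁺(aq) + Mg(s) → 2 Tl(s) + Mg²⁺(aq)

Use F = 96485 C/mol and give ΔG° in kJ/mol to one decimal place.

As written, Tl⁺/Tl is reduced (cathode) and Mg²⁺/Mg is oxidised (anode), so E°cell = (-0.35) − (-2.36) = +2.01 V.
Balancing electrons gives n = 2.
ΔG° = −nFE° = −(2)(96485)(+2.01) = -387,870 J = -387.9 kJ/mol.

-387.9 kJ/mol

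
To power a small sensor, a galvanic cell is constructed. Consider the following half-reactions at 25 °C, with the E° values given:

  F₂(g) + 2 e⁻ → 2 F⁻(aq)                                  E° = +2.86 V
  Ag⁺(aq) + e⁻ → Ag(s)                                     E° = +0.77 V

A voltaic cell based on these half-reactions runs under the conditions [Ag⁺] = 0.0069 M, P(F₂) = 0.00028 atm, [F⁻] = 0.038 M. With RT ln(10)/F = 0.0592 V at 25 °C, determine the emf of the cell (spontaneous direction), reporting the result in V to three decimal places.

+2.197 V

F₂/F⁻ is the cathode (higher E°), Ag⁺/Ag the anode: E°cell = +2.86 − (+0.77) = +2.09 V, n = 2.
Overall: F₂(g) + 2 Ag(s) → 2 F⁻(aq) + 2 Ag⁺(aq)
Q = [F⁻]^2·[Ag⁺]^2 / (P(F₂)); log Q = -3.610.
E = E° − (0.0592/n) log Q = +2.09 − (0.0592/2)(-3.610) = +2.197 V.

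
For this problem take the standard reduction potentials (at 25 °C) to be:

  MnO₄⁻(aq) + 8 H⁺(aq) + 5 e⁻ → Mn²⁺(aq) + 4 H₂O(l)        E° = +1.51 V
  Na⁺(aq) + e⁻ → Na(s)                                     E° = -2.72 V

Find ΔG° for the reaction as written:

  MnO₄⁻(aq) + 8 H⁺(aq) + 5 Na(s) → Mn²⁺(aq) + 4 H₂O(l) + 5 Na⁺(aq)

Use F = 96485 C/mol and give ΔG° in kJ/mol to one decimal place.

As written, MnO₄⁻/Mn²⁺ is reduced (cathode) and Na⁺/Na is oxidised (anode), so E°cell = (+1.51) − (-2.72) = +4.23 V.
Balancing electrons gives n = 5.
ΔG° = −nFE° = −(5)(96485)(+4.23) = -2,040,658 J = -2040.7 kJ/mol.

-2040.7 kJ/mol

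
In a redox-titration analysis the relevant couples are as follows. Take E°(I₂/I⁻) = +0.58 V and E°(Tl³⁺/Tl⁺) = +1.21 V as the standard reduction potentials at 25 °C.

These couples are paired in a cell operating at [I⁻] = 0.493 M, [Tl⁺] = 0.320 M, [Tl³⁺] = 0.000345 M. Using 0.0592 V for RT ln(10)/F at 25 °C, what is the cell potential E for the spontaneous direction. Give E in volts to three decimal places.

Tl³⁺/Tl⁺ is the cathode (higher E°), I₂/I⁻ the anode: E°cell = +1.21 − (+0.58) = +0.63 V, n = 2.
Overall: Tl³⁺(aq) + 2 I⁻(aq) → Tl⁺(aq) + I₂(s)
Q = [Tl⁺] / ([Tl³⁺]·[I⁻]^2); log Q = 3.582.
E = E° − (0.0592/n) log Q = +0.63 − (0.0592/2)(3.582) = +0.524 V.

+0.524 V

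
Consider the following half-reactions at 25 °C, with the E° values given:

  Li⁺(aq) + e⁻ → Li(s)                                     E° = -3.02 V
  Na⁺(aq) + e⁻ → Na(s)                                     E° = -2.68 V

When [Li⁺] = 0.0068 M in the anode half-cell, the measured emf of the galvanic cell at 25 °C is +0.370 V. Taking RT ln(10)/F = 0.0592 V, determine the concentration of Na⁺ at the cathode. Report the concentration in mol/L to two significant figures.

Na⁺/Na is the cathode, Li⁺/Li the anode: E°cell = +0.34 V, n = 1.
Overall reaction: Na⁺(aq) + Li(s) → Na(s) + Li⁺(aq); Q = [Li⁺]^1/[Na⁺]^1.
From E = E° − (0.0592/n) log Q: log Q = (E° − E)·n/0.0592 = (+0.34 − (+0.370))·1/0.0592 = -0.5068.
So 1·log[Na⁺] = 1·log(0.0068) − log Q = -2.1675 − (-0.5068) = -1.6607; [Na⁺] = 10^(-1.6607) ≈ 0.022 M.

0.022 M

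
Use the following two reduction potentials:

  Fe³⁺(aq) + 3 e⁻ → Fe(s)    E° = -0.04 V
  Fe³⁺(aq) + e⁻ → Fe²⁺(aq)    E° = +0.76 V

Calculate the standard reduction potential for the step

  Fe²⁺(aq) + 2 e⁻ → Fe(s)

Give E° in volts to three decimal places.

Sequential free energies add, so n₃E°₃ = n₁E°₁ + n₂E°₂.
With n₃ = 3, and the known step contributing 1×(+0.76) V, the unknown satisfies 2·E° = 3×(-0.04) − 1×(+0.76) = -0.880.
E° = -0.880 / 2 = -0.440 V.

-0.440 V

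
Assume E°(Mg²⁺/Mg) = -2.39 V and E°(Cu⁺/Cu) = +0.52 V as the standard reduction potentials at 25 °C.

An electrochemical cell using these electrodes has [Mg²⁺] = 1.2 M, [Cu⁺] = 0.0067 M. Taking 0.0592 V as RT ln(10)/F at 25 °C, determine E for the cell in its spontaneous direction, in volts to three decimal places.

+2.779 V

Cu⁺/Cu is the cathode (higher E°), Mg²⁺/Mg the anode: E°cell = +0.52 − (-2.39) = +2.91 V, n = 2.
Overall: 2 Cu⁺(aq) + Mg(s) → 2 Cu(s) + Mg²⁺(aq)
Q = [Mg²⁺] / ([Cu⁺]^2); log Q = 4.427.
E = E° − (0.0592/n) log Q = +2.91 − (0.0592/2)(4.427) = +2.779 V.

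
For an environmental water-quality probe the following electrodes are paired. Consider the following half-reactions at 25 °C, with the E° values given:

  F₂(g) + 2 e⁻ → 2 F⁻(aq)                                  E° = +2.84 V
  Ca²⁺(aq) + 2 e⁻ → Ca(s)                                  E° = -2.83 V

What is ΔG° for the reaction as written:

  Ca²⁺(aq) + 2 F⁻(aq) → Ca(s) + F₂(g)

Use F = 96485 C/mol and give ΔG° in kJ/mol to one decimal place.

+1094.1 kJ/mol

As written, Ca²⁺/Ca is reduced (cathode) and F₂/F⁻ is oxidised (anode), so E°cell = (-2.83) − (+2.84) = -5.67 V.
Balancing electrons gives n = 2.
ΔG° = −nFE° = −(2)(96485)(-5.67) = 1,094,140 J = +1094.1 kJ/mol.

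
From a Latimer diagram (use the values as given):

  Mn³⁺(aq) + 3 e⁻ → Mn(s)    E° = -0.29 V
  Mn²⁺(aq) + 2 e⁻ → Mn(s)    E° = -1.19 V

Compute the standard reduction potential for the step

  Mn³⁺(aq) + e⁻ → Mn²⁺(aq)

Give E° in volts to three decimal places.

+1.510 V

Sequential free energies add, so n₃E°₃ = n₁E°₁ + n₂E°₂.
With n₃ = 3, and the known step contributing 2×(-1.19) V, the unknown satisfies 1·E° = 3×(-0.29) − 2×(-1.19) = +1.510.
E° = +1.510 / 1 = +1.510 V.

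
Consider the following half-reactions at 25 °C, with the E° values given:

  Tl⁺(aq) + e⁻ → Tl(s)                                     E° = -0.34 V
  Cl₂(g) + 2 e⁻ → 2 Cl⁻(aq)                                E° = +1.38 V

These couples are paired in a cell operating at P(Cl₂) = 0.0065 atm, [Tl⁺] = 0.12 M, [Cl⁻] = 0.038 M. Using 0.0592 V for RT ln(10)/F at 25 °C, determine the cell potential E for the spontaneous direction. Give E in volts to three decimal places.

Cl₂/Cl⁻ is the cathode (higher E°), Tl⁺/Tl the anode: E°cell = +1.38 − (-0.34) = +1.72 V, n = 2.
Overall: Cl₂(g) + 2 Tl(s) → 2 Cl⁻(aq) + 2 Tl⁺(aq)
Q = [Cl⁻]^2·[Tl⁺]^2 / (P(Cl₂)); log Q = -2.495.
E = E° − (0.0592/n) log Q = +1.72 − (0.0592/2)(-2.495) = +1.794 V.

+1.794 V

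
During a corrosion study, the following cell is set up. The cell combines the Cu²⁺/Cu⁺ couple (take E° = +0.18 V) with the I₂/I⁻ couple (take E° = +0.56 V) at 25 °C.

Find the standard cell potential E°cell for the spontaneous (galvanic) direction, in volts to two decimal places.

The I₂/I⁻ couple has the higher reduction potential, so it is the cathode; Cu²⁺/Cu⁺ is oxidised at the anode.
E°cell = E°(cathode) − E°(anode) = (+0.56) − (+0.18) = +0.38 V.

+0.38 V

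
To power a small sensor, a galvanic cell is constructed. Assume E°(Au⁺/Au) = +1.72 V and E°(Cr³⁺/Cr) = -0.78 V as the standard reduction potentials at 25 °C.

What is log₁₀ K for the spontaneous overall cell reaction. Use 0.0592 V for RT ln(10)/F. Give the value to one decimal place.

Cathode: Au⁺/Au; anode: Cr³⁺/Cr. E°cell = +2.50 V, n = 3.
log K = nE°cell / 0.0592 = (3)(+2.50) / 0.0592 = 126.7.

126.7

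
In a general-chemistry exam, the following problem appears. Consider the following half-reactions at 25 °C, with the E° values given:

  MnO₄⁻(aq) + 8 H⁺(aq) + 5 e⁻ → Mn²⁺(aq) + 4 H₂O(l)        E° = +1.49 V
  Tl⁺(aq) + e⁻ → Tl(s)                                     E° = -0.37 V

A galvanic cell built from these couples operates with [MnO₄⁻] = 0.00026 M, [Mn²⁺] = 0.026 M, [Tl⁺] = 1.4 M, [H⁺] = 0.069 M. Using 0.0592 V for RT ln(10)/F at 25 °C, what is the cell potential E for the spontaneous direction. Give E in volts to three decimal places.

MnO₄⁻/Mn²⁺ is the cathode (higher E°), Tl⁺/Tl the anode: E°cell = +1.49 − (-0.37) = +1.86 V, n = 5.
Overall: MnO₄⁻(aq) + 8 H⁺(aq) + 5 Tl(s) → Mn²⁺(aq) + 4 H₂O(l) + 5 Tl⁺(aq)
Q = [Mn²⁺]·[Tl⁺]^5 / ([MnO₄⁻]·[H⁺]^8); log Q = 12.020.
E = E° − (0.0592/n) log Q = +1.86 − (0.0592/5)(12.020) = +1.718 V.

+1.718 V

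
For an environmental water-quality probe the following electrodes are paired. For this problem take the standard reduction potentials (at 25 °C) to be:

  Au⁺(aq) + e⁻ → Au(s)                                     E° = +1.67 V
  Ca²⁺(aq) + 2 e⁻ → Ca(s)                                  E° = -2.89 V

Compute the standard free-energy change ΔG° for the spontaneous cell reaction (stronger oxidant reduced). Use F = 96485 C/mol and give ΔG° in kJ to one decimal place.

-879.9 kJ

Au⁺/Au (E° = +1.67 V) is the cathode; Ca²⁺/Ca (E° = -2.89 V) is the anode, so E°cell = +4.56 V.
Balancing electrons gives n = 2 (lcm of 1 and 2).
ΔG° = −nFE° = −(2)(96485)(+4.56) = -879,943 J = -879.9 kJ.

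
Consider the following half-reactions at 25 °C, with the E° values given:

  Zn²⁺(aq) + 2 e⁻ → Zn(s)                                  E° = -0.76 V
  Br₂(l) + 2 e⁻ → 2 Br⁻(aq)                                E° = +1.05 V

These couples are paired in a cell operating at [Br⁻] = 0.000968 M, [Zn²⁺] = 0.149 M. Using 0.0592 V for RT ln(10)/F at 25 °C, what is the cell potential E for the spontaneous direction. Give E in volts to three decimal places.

+2.013 V

Br₂/Br⁻ is the cathode (higher E°), Zn²⁺/Zn the anode: E°cell = +1.05 − (-0.76) = +1.81 V, n = 2.
Overall: Br₂(l) + Zn(s) → 2 Br⁻(aq) + Zn²⁺(aq)
Q = [Br⁻]^2·[Zn²⁺]; log Q = -6.855.
E = E° − (0.0592/n) log Q = +1.81 − (0.0592/2)(-6.855) = +2.013 V.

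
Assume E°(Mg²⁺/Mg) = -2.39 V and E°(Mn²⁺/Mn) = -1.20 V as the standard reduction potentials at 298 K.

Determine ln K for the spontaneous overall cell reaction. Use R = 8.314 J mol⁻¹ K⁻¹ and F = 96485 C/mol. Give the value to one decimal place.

92.7

Cathode: Mn²⁺/Mn; anode: Mg²⁺/Mg. E°cell = (-1.20) − (-2.39) = +1.19 V, with n = 2.
ΔG° = −nFE° = −RT ln K, so ln K = nFE°/(RT) = (2)(96485)(+1.19) / ((8.314)(298)) = 92.685.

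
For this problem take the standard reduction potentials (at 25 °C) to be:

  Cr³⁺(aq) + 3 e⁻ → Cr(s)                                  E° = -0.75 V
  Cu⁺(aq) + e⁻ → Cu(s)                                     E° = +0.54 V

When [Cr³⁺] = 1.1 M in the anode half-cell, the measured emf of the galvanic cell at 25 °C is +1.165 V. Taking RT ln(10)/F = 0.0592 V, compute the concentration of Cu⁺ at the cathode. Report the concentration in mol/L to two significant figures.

Cu⁺/Cu is the cathode, Cr³⁺/Cr the anode: E°cell = +1.29 V, n = 3.
Overall reaction: 3 Cu⁺(aq) + Cr(s) → 3 Cu(s) + Cr³⁺(aq); Q = [Cr³⁺]^1/[Cu⁺]^3.
From E = E° − (0.0592/n) log Q: log Q = (E° − E)·n/0.0592 = (+1.29 − (+1.165))·3/0.0592 = 6.3345.
So 3·log[Cu⁺] = 1·log(1.1) − log Q = 0.0414 − (6.3345) = -6.2931; log[Cu⁺] = -6.2931 / 3 = -2.0977; [Cu⁺] = 10^(-2.0977) ≈ 0.0080 M.

0.0080 M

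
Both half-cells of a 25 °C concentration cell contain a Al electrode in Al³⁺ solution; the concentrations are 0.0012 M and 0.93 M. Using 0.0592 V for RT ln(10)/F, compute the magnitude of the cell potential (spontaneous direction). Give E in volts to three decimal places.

+0.057 V

For a concentration cell E°cell = 0. The 0.93 M side is the cathode (reduction is favoured where [Al³⁺] is higher).
With n = 3, E = −(0.0592/3) log([Al³⁺]ₐₙ/[Al³⁺]꜀ₐₜ) = −(0.0592/3) log(0.0012/0.93) = −(0.0592/3)(-2.889) = +0.057 V.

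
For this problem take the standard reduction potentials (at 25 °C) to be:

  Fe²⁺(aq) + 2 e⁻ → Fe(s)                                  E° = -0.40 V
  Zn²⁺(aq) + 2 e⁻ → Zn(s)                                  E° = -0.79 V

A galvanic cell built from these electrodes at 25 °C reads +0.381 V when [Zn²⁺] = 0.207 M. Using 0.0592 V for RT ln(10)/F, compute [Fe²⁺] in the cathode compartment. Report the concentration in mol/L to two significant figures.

0.10 M

Fe²⁺/Fe is the cathode, Zn²⁺/Zn the anode: E°cell = +0.39 V, n = 2.
Overall reaction: Fe²⁺(aq) + Zn(s) → Fe(s) + Zn²⁺(aq); Q = [Zn²⁺]^1/[Fe²⁺]^1.
From E = E° − (0.0592/n) log Q: log Q = (E° − E)·n/0.0592 = (+0.39 − (+0.381))·2/0.0592 = 0.3041.
So 1·log[Fe²⁺] = 1·log(0.207) − log Q = -0.6840 − (0.3041) = -0.9881; [Fe²⁺] = 10^(-0.9881) ≈ 0.10 M.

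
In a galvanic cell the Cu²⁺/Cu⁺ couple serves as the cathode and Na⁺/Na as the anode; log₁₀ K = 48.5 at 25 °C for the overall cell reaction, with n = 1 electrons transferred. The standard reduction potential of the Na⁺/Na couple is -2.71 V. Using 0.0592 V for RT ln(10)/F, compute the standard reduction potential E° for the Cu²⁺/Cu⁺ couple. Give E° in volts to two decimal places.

E°cell = (0.0592/n)·log K = (0.0592/1)(48.5) = +2.871 V.
Since Cu²⁺/Cu⁺ is the cathode and Na⁺/Na the anode, E°cell = E°(Cu²⁺/Cu⁺) − E°(Na⁺/Na).
So E°(Cu²⁺/Cu⁺) = E°cell + E°(Na⁺/Na) = +2.871 + (-2.71) = +0.16 V.

+0.16 V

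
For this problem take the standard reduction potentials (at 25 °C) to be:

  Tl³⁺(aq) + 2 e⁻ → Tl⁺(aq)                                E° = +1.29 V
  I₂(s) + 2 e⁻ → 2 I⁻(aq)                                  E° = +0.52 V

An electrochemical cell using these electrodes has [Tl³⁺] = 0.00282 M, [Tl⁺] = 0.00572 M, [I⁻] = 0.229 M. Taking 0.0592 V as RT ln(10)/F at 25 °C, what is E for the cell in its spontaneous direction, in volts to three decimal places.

+0.723 V

Tl³⁺/Tl⁺ is the cathode (higher E°), I₂/I⁻ the anode: E°cell = +1.29 − (+0.52) = +0.77 V, n = 2.
Overall: Tl³⁺(aq) + 2 I⁻(aq) → Tl⁺(aq) + I₂(s)
Q = [Tl⁺] / ([Tl³⁺]·[I⁻]^2); log Q = 1.587.
E = E° − (0.0592/n) log Q = +0.77 − (0.0592/2)(1.587) = +0.723 V.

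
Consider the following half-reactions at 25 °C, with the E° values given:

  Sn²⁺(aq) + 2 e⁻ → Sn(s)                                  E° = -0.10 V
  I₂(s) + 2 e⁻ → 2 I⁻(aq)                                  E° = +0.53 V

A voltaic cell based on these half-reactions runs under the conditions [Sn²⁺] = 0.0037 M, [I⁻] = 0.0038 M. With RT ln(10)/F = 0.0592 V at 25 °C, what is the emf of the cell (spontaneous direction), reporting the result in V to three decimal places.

I₂/I⁻ is the cathode (higher E°), Sn²⁺/Sn the anode: E°cell = +0.53 − (-0.10) = +0.63 V, n = 2.
Overall: I₂(s) + Sn(s) → 2 I⁻(aq) + Sn²⁺(aq)
Q = [I⁻]^2·[Sn²⁺]; log Q = -7.272.
E = E° − (0.0592/n) log Q = +0.63 − (0.0592/2)(-7.272) = +0.845 V.

+0.845 V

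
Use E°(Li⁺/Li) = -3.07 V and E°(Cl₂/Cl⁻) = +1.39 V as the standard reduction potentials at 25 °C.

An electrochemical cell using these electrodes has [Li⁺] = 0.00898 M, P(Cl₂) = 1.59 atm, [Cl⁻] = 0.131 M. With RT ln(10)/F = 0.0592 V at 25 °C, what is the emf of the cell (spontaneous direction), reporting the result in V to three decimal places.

+4.639 V

Cl₂/Cl⁻ is the cathode (higher E°), Li⁺/Li the anode: E°cell = +1.39 − (-3.07) = +4.46 V, n = 2.
Overall: Cl₂(g) + 2 Li(s) → 2 Cl⁻(aq) + 2 Li⁺(aq)
Q = [Cl⁻]^2·[Li⁺]^2 / (P(Cl₂)); log Q = -6.060.
E = E° − (0.0592/n) log Q = +4.46 − (0.0592/2)(-6.060) = +4.639 V.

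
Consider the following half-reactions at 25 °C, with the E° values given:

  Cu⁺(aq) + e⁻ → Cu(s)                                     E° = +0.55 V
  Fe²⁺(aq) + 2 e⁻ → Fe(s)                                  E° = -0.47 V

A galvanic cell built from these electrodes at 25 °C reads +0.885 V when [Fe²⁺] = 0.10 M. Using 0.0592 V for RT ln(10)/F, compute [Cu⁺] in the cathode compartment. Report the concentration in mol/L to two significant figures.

0.0017 M

Cu⁺/Cu is the cathode, Fe²⁺/Fe the anode: E°cell = +1.02 V, n = 2.
Overall reaction: 2 Cu⁺(aq) + Fe(s) → 2 Cu(s) + Fe²⁺(aq); Q = [Fe²⁺]^1/[Cu⁺]^2.
From E = E° − (0.0592/n) log Q: log Q = (E° − E)·n/0.0592 = (+1.02 − (+0.885))·2/0.0592 = 4.5608.
So 2·log[Cu⁺] = 1·log(0.1) − log Q = -1.0000 − (4.5608) = -5.5608; log[Cu⁺] = -5.5608 / 2 = -2.7804; [Cu⁺] = 10^(-2.7804) ≈ 0.0017 M.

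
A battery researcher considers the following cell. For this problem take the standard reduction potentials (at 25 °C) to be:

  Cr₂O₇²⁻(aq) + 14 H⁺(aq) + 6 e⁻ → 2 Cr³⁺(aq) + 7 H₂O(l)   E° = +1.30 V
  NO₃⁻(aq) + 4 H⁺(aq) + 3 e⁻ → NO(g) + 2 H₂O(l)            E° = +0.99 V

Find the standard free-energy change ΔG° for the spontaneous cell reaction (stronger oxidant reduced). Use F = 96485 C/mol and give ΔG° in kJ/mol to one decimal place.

-179.5 kJ/mol

Cr₂O₇²⁻/Cr³⁺ (E° = +1.30 V) is the cathode; NO₃⁻/NO (E° = +0.99 V) is the anode, so E°cell = +0.31 V.
Balancing electrons gives n = 6 (lcm of 6 and 3).
ΔG° = −nFE° = −(6)(96485)(+0.31) = -179,462 J = -179.5 kJ/mol.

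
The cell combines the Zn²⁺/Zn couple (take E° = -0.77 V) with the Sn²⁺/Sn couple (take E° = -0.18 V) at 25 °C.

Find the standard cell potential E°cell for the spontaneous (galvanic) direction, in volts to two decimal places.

The Sn²⁺/Sn couple has the higher reduction potential, so it is the cathode; Zn²⁺/Zn is oxidised at the anode.
E°cell = E°(cathode) − E°(anode) = (-0.18) − (-0.77) = +0.59 V.
Since E°cell > 0, the reaction is spontaneous under standard conditions.

+0.59 V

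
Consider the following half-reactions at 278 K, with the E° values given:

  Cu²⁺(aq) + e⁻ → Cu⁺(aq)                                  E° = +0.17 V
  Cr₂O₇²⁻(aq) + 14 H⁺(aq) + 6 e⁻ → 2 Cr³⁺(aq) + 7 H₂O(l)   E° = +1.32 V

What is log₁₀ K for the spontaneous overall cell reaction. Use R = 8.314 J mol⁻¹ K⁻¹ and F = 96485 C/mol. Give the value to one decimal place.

Cathode: Cr₂O₇²⁻/Cr³⁺; anode: Cu²⁺/Cu⁺. E°cell = (+1.32) − (+0.17) = +1.15 V, with n = 6.
ΔG° = −nFE° = −RT ln K, so ln K = nFE°/(RT) = (6)(96485)(+1.15) / ((8.314)(278)) = 288.041.
log₁₀ K = 288.041 / ln 10 = 125.1.

125.1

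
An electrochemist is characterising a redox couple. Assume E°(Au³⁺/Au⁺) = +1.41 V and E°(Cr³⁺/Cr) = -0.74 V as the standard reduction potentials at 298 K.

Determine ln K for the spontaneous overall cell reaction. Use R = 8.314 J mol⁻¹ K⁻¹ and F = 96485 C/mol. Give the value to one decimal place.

502.4

Cathode: Au³⁺/Au⁺; anode: Cr³⁺/Cr. E°cell = (+1.41) − (-0.74) = +2.15 V, with n = 6.
ΔG° = −nFE° = −RT ln K, so ln K = nFE°/(RT) = (6)(96485)(+2.15) / ((8.314)(298)) = 502.369.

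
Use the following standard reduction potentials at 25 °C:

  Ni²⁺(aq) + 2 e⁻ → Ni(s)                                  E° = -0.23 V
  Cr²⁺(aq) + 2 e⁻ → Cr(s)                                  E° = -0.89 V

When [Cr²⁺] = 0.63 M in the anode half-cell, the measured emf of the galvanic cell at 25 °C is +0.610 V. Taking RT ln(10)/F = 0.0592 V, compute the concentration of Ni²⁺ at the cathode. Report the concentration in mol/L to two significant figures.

0.013 M

Ni²⁺/Ni is the cathode, Cr²⁺/Cr the anode: E°cell = +0.66 V, n = 2.
Overall reaction: Ni²⁺(aq) + Cr(s) → Ni(s) + Cr²⁺(aq); Q = [Cr²⁺]^1/[Ni²⁺]^1.
From E = E° − (0.0592/n) log Q: log Q = (E° − E)·n/0.0592 = (+0.66 − (+0.610))·2/0.0592 = 1.6892.
So 1·log[Ni²⁺] = 1·log(0.63) − log Q = -0.2007 − (1.6892) = -1.8899; [Ni²⁺] = 10^(-1.8899) ≈ 0.013 M.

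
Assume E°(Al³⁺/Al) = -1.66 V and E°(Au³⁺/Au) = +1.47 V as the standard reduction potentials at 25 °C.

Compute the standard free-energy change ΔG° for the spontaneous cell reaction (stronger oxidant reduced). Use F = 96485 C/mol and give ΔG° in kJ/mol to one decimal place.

Au³⁺/Au (E° = +1.47 V) is the cathode; Al³⁺/Al (E° = -1.66 V) is the anode, so E°cell = +3.13 V.
Balancing electrons gives n = 3 (lcm of 3 and 3).
ΔG° = −nFE° = −(3)(96485)(+3.13) = -905,994 J = -906.0 kJ/mol.

-906.0 kJ/mol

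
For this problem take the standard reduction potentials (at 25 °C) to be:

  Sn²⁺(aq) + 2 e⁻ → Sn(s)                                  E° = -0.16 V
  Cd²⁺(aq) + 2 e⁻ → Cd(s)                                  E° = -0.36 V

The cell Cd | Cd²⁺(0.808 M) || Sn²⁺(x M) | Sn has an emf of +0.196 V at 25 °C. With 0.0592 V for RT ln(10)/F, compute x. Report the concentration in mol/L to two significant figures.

Sn²⁺/Sn is the cathode, Cd²⁺/Cd the anode: E°cell = +0.20 V, n = 2.
Overall reaction: Sn²⁺(aq) + Cd(s) → Sn(s) + Cd²⁺(aq); Q = [Cd²⁺]^1/[Sn²⁺]^1.
From E = E° − (0.0592/n) log Q: log Q = (E° − E)·n/0.0592 = (+0.20 − (+0.196))·2/0.0592 = 0.1351.
So 1·log[Sn²⁺] = 1·log(0.808) − log Q = -0.0926 − (0.1351) = -0.2277; [Sn²⁺] = 10^(-0.2277) ≈ 0.59 M.

0.59 M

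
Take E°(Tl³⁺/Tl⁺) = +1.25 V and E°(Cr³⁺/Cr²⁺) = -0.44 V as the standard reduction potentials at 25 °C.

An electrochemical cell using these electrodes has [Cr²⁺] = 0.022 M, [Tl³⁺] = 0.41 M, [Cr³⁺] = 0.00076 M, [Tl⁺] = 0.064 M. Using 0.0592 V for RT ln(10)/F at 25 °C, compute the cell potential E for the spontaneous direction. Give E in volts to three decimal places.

+1.800 V

Tl³⁺/Tl⁺ is the cathode (higher E°), Cr³⁺/Cr²⁺ the anode: E°cell = +1.25 − (-0.44) = +1.69 V, n = 2.
Overall: Tl³⁺(aq) + 2 Cr²⁺(aq) → Tl⁺(aq) + 2 Cr³⁺(aq)
Q = [Tl⁺]·[Cr³⁺]^2 / ([Tl³⁺]·[Cr²⁺]^2); log Q = -3.730.
E = E° − (0.0592/n) log Q = +1.69 − (0.0592/2)(-3.730) = +1.800 V.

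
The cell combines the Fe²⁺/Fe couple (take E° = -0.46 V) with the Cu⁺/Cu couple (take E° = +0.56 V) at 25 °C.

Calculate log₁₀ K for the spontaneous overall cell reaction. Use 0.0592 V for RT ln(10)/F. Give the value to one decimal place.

34.5

Cathode: Cu⁺/Cu; anode: Fe²⁺/Fe. E°cell = +1.02 V, n = 2.
log K = nE°cell / 0.0592 = (2)(+1.02) / 0.0592 = 34.5.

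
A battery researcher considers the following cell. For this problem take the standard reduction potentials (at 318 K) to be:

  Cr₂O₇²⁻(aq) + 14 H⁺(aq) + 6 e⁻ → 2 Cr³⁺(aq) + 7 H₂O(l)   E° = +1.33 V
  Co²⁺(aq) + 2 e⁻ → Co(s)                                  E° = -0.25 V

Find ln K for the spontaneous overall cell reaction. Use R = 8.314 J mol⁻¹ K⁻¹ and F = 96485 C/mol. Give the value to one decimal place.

346.0

Cathode: Cr₂O₇²⁻/Cr³⁺; anode: Co²⁺/Co. E°cell = (+1.33) − (-0.25) = +1.58 V, with n = 6.
ΔG° = −nFE° = −RT ln K, so ln K = nFE°/(RT) = (6)(96485)(+1.58) / ((8.314)(318)) = 345.964.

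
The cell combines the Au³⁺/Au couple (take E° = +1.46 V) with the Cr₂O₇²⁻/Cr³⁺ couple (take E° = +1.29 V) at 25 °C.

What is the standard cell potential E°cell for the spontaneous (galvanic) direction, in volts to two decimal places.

+0.17 V

The Au³⁺/Au couple has the higher reduction potential, so it is the cathode; Cr₂O₇²⁻/Cr³⁺ is oxidised at the anode.
E°cell = E°(cathode) − E°(anode) = (+1.46) − (+1.29) = +0.17 V.
Since E°cell > 0, the reaction is spontaneous under standard conditions.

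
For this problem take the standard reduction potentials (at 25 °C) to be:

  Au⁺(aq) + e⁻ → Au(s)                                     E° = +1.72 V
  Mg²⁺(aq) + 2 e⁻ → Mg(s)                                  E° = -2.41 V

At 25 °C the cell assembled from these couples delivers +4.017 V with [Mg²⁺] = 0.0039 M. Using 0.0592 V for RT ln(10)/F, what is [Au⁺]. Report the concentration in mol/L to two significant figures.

0.00077 M

Au⁺/Au is the cathode, Mg²⁺/Mg the anode: E°cell = +4.13 V, n = 2.
Overall reaction: 2 Au⁺(aq) + Mg(s) → 2 Au(s) + Mg²⁺(aq); Q = [Mg²⁺]^1/[Au⁺]^2.
From E = E° − (0.0592/n) log Q: log Q = (E° − E)·n/0.0592 = (+4.13 − (+4.017))·2/0.0592 = 3.8176.
So 2·log[Au⁺] = 1·log(0.0039) − log Q = -2.4089 − (3.8176) = -6.2265; log[Au⁺] = -6.2265 / 2 = -3.1132; [Au⁺] = 10^(-3.1132) ≈ 0.00077 M.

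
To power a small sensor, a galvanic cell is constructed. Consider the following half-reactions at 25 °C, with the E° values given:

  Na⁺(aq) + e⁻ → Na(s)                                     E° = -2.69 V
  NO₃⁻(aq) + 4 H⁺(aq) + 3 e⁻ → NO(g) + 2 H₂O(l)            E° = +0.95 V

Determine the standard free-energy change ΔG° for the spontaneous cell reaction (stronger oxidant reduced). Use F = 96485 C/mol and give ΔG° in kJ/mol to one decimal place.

NO₃⁻/NO (E° = +0.95 V) is the cathode; Na⁺/Na (E° = -2.69 V) is the anode, so E°cell = +3.64 V.
Balancing electrons gives n = 3 (lcm of 3 and 1).
ΔG° = −nFE° = −(3)(96485)(+3.64) = -1,053,616 J = -1053.6 kJ/mol.

-1053.6 kJ/mol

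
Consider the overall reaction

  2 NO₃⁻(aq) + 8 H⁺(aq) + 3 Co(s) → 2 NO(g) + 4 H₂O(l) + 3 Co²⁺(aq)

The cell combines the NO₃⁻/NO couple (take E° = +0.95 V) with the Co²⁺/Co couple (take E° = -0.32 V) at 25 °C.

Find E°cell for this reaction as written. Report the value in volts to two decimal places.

The NO₃⁻/NO couple has the higher reduction potential, so it is the cathode; Co²⁺/Co is oxidised at the anode.
E°cell = E°(cathode) − E°(anode) = (+0.95) − (-0.32) = +1.27 V.
Since E°cell > 0, the reaction is spontaneous under standard conditions.

+1.27 V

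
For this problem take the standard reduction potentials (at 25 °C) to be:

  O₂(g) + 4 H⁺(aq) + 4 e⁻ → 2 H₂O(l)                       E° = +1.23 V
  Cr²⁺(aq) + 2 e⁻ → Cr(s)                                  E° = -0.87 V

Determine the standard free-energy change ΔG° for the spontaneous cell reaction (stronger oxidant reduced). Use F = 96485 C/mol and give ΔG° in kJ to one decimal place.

-810.5 kJ

O₂/H₂O (E° = +1.23 V) is the cathode; Cr²⁺/Cr (E° = -0.87 V) is the anode, so E°cell = +2.10 V.
Balancing electrons gives n = 4 (lcm of 4 and 2).
ΔG° = −nFE° = −(4)(96485)(+2.10) = -810,474 J = -810.5 kJ.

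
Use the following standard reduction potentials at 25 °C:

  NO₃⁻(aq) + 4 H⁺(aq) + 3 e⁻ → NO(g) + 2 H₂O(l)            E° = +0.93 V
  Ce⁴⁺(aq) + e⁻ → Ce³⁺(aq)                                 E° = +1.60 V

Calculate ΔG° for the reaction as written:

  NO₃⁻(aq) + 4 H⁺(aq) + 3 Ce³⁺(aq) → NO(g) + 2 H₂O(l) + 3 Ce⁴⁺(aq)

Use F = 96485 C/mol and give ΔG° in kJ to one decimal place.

As written, NO₃⁻/NO is reduced (cathode) and Ce⁴⁺/Ce³⁺ is oxidised (anode), so E°cell = (+0.93) − (+1.60) = -0.67 V.
Balancing electrons gives n = 3.
ΔG° = −nFE° = −(3)(96485)(-0.67) = 193,935 J = +193.9 kJ.

+193.9 kJ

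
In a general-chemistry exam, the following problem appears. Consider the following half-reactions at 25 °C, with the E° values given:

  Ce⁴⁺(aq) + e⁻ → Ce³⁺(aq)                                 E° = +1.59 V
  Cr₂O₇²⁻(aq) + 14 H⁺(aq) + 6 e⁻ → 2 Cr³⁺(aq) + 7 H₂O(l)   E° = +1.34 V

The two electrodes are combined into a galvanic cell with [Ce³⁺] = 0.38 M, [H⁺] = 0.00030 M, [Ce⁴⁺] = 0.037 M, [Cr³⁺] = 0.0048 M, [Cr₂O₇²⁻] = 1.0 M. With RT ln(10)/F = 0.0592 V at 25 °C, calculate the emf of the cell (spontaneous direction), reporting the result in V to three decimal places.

+0.631 V

Ce⁴⁺/Ce³⁺ is the cathode (higher E°), Cr₂O₇²⁻/Cr³⁺ the anode: E°cell = +1.59 − (+1.34) = +0.25 V, n = 6.
Overall: 6 Ce⁴⁺(aq) + 2 Cr³⁺(aq) + 7 H₂O(l) → 6 Ce³⁺(aq) + Cr₂O₇²⁻(aq) + 14 H⁺(aq)
Q = [Ce³⁺]^6·[Cr₂O₇²⁻]·[H⁺]^14 / ([Ce⁴⁺]^6·[Cr³⁺]^2); log Q = -38.613.
E = E° − (0.0592/n) log Q = +0.25 − (0.0592/6)(-38.613) = +0.631 V.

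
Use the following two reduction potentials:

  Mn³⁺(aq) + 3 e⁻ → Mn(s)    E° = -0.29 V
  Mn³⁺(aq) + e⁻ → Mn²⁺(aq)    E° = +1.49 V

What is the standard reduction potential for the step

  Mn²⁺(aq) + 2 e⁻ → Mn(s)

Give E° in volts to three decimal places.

Sequential free energies add, so n₃E°₃ = n₁E°₁ + n₂E°₂.
With n₃ = 3, and the known step contributing 1×(+1.49) V, the unknown satisfies 2·E° = 3×(-0.29) − 1×(+1.49) = -2.360.
E° = -2.360 / 2 = -1.180 V.

-1.180 V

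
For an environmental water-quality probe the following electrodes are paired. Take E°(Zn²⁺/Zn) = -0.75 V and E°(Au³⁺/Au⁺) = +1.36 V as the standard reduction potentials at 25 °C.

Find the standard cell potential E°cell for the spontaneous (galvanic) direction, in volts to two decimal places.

+2.11 V

The Au³⁺/Au⁺ couple has the higher reduction potential, so it is the cathode; Zn²⁺/Zn is oxidised at the anode.
E°cell = E°(cathode) − E°(anode) = (+1.36) − (-0.75) = +2.11 V.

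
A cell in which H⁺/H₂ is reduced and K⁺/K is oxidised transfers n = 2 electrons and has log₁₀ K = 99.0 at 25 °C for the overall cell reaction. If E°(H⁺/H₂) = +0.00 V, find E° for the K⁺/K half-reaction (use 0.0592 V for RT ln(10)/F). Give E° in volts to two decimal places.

E°cell = (0.0592/n)·log K = (0.0592/2)(99.0) = +2.930 V.
Since H⁺/H₂ is the cathode and K⁺/K the anode, E°cell = E°(H⁺/H₂) − E°(K⁺/K).
So E°(K⁺/K) = E°(H⁺/H₂) − E°cell = (+0.00) − (+2.930) = -2.93 V.

-2.93 V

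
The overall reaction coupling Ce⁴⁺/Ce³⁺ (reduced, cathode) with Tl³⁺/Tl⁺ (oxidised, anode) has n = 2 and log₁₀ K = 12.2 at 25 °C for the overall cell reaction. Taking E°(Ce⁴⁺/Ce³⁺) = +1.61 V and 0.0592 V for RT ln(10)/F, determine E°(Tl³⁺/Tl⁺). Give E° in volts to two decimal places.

+1.25 V

E°cell = (0.0592/n)·log K = (0.0592/2)(12.2) = +0.361 V.
Since Ce⁴⁺/Ce³⁺ is the cathode and Tl³⁺/Tl⁺ the anode, E°cell = E°(Ce⁴⁺/Ce³⁺) − E°(Tl³⁺/Tl⁺).
So E°(Tl³⁺/Tl⁺) = E°(Ce⁴⁺/Ce³⁺) − E°cell = (+1.61) − (+0.361) = +1.25 V.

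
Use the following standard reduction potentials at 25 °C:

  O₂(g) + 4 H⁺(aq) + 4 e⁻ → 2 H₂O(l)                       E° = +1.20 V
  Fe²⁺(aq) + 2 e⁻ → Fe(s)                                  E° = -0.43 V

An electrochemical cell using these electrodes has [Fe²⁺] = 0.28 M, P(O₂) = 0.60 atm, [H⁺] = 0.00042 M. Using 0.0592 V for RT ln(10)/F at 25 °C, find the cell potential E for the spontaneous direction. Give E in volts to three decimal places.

O₂/H₂O is the cathode (higher E°), Fe²⁺/Fe the anode: E°cell = +1.20 − (-0.43) = +1.63 V, n = 4.
Overall: O₂(g) + 4 H⁺(aq) + 2 Fe(s) → 2 H₂O(l) + 2 Fe²⁺(aq)
Q = [Fe²⁺]^2 / (P(O₂)·[H⁺]^4); log Q = 12.623.
E = E° − (0.0592/n) log Q = +1.63 − (0.0592/4)(12.623) = +1.443 V.

+1.443 V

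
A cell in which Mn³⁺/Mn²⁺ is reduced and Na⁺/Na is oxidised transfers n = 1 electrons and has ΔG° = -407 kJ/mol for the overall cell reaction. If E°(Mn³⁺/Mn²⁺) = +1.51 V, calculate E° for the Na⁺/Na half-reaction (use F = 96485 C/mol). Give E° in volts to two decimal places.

E°cell = −ΔG°/(nF) = −(-407×10³)/((1)(96485)) = +4.218 V.
Since Mn³⁺/Mn²⁺ is the cathode and Na⁺/Na the anode, E°cell = E°(Mn³⁺/Mn²⁺) − E°(Na⁺/Na).
So E°(Na⁺/Na) = E°(Mn³⁺/Mn²⁺) − E°cell = (+1.51) − (+4.218) = -2.71 V.

-2.71 V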